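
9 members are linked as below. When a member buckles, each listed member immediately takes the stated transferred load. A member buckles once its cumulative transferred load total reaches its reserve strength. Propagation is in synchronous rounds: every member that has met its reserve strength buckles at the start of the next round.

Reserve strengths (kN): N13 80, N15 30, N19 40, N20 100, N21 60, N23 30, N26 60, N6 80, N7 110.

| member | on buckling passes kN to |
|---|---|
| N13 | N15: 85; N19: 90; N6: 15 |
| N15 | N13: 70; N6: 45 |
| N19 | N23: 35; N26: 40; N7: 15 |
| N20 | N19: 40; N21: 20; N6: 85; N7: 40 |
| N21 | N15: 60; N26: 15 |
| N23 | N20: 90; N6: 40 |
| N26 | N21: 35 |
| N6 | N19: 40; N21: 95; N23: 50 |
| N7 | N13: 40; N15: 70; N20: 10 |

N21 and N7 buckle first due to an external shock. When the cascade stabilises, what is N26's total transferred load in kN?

55

Round 1 — N21, N7 buckle (initial).
  N13: +40 → 40 < 80
  N15: +60+70 → 130 ≥ 30
  N20: +10 → 10 < 100
  N26: +15 → 15 < 60
Round 2 — N15 buckles.
  N13: +70 → 110 ≥ 80
  N6: +45 → 45 < 80
Round 3 — N13 buckles.
  N19: +90 → 90 ≥ 40
  N6: +15 → 60 < 80
Round 4 — N19 buckles.
  N23: +35 → 35 ≥ 30
  N26: +40 → 55 < 60
Round 5 — N23 buckles.
  N20: +90 → 100 ≥ 100
  N6: +40 → 100 ≥ 80
Round 6 — N20, N6 buckle.
No further bucklings.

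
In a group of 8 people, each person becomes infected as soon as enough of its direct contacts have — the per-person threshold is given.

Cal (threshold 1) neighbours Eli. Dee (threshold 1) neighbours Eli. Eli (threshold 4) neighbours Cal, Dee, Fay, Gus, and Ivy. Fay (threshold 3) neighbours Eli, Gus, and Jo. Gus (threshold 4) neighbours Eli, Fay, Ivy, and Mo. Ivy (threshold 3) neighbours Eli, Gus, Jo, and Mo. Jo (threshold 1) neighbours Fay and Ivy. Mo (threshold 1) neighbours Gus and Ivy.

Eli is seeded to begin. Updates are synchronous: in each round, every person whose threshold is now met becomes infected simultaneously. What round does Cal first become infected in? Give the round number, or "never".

Round 1 — Eli becomes infected (initial).
Round 2 — checking thresholds:
  Cal: 1 of 1 neighbours ≥ 1, becomes infected.
  Dee: 1 of 1 neighbours ≥ 1, becomes infected.
  Fay: 1 of 3 neighbours < 3, below threshold.
  Gus: 1 of 4 neighbours < 4, below threshold.
  Ivy: 1 of 4 neighbours < 3, below threshold.
Round 3 — no new infections; cascade stops.

2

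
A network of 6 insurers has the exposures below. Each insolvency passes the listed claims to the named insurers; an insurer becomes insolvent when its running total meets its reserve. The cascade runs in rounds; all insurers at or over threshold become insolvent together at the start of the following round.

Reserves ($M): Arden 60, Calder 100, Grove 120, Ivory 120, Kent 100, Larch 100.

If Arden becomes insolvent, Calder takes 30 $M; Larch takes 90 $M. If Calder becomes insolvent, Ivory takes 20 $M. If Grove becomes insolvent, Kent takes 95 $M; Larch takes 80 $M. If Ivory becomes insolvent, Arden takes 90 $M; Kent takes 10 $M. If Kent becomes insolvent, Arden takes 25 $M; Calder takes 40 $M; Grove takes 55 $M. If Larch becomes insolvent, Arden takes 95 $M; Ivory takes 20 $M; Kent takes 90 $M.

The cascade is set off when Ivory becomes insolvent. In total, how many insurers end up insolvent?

Round 1 — Ivory becomes insolvent (initial).
  Arden: +90 → 90 ≥ 60
  Kent: +10 → 10 < 100
Round 2 — Arden becomes insolvent.
  Calder: +30 → 30 < 100
  Larch: +90 → 90 < 100
No further insolvencies.

2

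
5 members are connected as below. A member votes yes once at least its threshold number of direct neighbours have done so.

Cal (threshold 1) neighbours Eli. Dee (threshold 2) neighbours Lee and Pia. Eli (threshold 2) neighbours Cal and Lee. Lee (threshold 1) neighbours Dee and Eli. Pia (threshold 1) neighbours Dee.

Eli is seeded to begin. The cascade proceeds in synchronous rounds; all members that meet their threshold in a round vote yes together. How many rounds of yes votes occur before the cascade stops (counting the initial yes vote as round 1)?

2

Round 1 — Eli votes yes (initial).
Round 2 — checking thresholds:
  Cal: 1 of 1 neighbours ≥ 1, votes yes.
  Lee: 1 of 2 neighbours ≥ 1, votes yes.
Round 3 — no new yes votes; cascade stops.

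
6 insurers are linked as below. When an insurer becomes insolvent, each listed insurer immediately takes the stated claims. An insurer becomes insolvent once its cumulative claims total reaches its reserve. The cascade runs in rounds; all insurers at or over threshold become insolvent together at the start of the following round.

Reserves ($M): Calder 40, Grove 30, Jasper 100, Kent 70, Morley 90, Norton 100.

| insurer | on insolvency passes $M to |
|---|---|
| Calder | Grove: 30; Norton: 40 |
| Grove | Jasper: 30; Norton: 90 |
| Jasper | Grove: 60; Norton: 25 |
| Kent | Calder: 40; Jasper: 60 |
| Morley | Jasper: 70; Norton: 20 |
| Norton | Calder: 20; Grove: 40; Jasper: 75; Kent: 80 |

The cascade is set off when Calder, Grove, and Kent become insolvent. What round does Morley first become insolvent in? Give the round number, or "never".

never

Round 1 — Calder, Grove, Kent become insolvent (initial).
  Jasper: +30+60 → 90 < 100
  Norton: +40+90 → 130 ≥ 100
Round 2 — Norton becomes insolvent.
  Jasper: +75 → 165 ≥ 100
Round 3 — Jasper becomes insolvent.
No further insolvencies.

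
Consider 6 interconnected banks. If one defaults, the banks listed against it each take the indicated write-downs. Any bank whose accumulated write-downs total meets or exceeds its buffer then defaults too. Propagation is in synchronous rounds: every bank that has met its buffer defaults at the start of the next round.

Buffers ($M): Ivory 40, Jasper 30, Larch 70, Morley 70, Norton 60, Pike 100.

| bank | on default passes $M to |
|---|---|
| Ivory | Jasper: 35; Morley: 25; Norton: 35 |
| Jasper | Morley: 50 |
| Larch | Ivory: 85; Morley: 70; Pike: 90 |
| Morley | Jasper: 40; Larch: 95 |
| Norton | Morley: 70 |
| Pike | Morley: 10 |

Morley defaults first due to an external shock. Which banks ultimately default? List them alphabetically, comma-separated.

Ivory, Jasper, Larch, Morley

Round 1 — Morley defaults (initial).
  Jasper: +40 → 40 ≥ 30
  Larch: +95 → 95 ≥ 70
Round 2 — Jasper, Larch default.
  Ivory: +85 → 85 ≥ 40
  Pike: +90 → 90 < 100
Round 3 — Ivory defaults.
  Norton: +35 → 35 < 60
No further defaults.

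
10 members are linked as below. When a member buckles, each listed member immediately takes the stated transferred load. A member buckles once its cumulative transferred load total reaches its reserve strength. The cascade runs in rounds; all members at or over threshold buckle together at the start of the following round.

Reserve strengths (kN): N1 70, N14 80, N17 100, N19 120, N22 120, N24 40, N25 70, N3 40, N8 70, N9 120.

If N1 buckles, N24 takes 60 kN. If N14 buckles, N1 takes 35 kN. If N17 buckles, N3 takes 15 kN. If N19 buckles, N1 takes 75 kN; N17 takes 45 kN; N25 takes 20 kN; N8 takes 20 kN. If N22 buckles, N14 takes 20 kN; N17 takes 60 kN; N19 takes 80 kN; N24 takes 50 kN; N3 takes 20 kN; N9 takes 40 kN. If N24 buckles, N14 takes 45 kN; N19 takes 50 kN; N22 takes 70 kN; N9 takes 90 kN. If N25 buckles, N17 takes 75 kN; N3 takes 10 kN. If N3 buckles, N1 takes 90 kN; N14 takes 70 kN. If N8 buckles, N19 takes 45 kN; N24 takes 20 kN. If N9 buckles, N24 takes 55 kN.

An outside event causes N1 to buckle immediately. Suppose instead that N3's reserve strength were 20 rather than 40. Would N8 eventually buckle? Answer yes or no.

no

With N3's reserve strength at 20:
Round 1 — N1 buckles (initial).
  N24: +60 → 60 ≥ 40
Round 2 — N24 buckles.
  N14: +45 → 45 < 80
  N19: +50 → 50 < 120
  N22: +70 → 70 < 120
  N9: +90 → 90 < 120
No further bucklings.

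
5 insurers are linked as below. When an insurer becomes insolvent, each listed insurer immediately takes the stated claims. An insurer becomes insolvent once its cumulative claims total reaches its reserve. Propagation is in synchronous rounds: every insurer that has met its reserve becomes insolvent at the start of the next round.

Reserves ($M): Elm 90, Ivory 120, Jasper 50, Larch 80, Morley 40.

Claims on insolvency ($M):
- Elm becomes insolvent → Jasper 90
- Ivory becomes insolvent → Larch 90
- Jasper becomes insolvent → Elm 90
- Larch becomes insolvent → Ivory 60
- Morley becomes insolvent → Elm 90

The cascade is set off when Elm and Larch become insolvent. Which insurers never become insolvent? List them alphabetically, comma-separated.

Ivory, Morley

Round 1 — Elm, Larch become insolvent (initial).
  Ivory: +60 → 60 < 120
  Jasper: +90 → 90 ≥ 50
Round 2 — Jasper becomes insolvent.
No further insolvencies.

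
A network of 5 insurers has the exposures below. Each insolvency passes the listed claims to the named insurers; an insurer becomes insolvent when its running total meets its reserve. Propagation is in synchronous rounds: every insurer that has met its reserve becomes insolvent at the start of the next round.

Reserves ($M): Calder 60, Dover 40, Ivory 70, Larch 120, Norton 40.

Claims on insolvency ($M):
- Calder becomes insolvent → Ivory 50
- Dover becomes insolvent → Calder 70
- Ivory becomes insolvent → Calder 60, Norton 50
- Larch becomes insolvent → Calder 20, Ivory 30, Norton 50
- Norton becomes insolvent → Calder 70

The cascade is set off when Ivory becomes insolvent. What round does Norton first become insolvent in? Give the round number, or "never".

2

Round 1 — Ivory becomes insolvent (initial).
  Calder: +60 → 60 ≥ 60
  Norton: +50 → 50 ≥ 40
Round 2 — Calder, Norton become insolvent.
No further insolvencies.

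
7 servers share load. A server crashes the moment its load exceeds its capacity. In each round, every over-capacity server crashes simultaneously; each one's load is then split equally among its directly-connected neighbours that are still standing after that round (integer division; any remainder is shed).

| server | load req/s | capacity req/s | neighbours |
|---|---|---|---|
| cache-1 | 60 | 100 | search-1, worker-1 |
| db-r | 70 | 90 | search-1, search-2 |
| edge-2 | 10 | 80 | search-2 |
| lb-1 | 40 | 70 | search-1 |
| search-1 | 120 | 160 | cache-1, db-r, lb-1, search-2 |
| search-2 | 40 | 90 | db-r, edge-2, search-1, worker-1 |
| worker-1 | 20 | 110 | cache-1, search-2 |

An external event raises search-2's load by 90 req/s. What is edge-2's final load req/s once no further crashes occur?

Round 1 — search-2 at 130 > 90. search-2 crashes.
  search-2 sheds 130 req/s to db-r, edge-2, search-1, worker-1: 32 each (2 lost).
    db-r: 70+32 = 102 > 90
    edge-2: 10+32 = 42 ≤ 80
    search-1: 120+32 = 152 ≤ 160
    worker-1: 20+32 = 52 ≤ 110
Round 2 — db-r crashes.
  db-r sheds 102 req/s to search-1: 102 each.
    search-1: 152+102 = 254 > 160
Round 3 — search-1 crashes.
  search-1 sheds 254 req/s to cache-1, lb-1: 127 each.
    cache-1: 60+127 = 187 > 100
    lb-1: 40+127 = 167 > 70
Round 4 — cache-1, lb-1 crash.
  cache-1 sheds 187 req/s to worker-1: 187 each.
    worker-1: 52+187 = 239 > 110
  lb-1 sheds 167 req/s: no online neighbours, lost.
Round 5 — worker-1 crashes.
  worker-1 sheds 239 req/s: no online neighbours, lost.
No further crashes.

42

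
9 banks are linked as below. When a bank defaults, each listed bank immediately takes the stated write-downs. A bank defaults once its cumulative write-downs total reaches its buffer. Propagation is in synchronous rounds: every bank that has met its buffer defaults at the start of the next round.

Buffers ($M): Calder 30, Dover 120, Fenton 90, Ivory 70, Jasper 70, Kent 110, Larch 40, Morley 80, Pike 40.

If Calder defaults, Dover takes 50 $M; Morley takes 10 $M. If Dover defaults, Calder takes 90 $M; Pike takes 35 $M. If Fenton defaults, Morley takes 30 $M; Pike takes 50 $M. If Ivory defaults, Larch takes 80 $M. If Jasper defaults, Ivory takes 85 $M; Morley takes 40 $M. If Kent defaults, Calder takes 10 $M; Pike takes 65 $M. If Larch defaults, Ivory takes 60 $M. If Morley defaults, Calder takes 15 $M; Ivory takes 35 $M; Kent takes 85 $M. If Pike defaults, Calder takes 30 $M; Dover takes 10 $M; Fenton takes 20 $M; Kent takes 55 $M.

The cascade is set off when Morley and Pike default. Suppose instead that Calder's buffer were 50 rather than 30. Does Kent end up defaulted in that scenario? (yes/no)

yes

With Calder's buffer at 50:
Round 1 — Morley, Pike default (initial).
  Calder: +15+30 → 45 < 50
  Dover: +10 → 10 < 120
  Fenton: +20 → 20 < 90
  Ivory: +35 → 35 < 70
  Kent: +85+55 → 140 ≥ 110
Round 2 — Kent defaults.
  Calder: +10 → 55 ≥ 50
Round 3 — Calder defaults.
  Dover: +50 → 60 < 120
No further defaults.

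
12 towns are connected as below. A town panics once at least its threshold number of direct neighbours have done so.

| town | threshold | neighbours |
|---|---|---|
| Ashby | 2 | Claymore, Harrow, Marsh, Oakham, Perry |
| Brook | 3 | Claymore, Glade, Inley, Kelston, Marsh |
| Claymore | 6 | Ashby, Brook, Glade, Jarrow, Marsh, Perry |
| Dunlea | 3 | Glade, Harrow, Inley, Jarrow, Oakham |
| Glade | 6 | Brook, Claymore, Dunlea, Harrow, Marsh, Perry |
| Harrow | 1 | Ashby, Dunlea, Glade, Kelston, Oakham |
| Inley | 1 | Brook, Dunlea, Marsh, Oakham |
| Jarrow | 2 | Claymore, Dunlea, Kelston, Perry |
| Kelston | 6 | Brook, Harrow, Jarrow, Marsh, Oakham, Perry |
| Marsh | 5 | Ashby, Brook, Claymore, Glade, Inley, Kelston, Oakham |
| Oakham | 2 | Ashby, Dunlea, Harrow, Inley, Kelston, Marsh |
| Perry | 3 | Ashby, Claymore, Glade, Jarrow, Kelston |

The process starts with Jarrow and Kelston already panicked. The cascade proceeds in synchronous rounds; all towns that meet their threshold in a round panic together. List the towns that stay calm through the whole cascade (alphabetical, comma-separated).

Brook, Claymore, Glade, Marsh

Round 1 — Jarrow, Kelston panic (initial).
Round 2 — checking thresholds:
  Brook: 1 of 5 neighbours < 3, below threshold.
  Claymore: 1 of 6 neighbours < 6, below threshold.
  Dunlea: 1 of 5 neighbours < 3, below threshold.
  Harrow: 1 of 5 neighbours ≥ 1, panics.
  Marsh: 1 of 7 neighbours < 5, below threshold.
  Oakham: 1 of 6 neighbours < 2, below threshold.
  Perry: 2 of 5 neighbours < 3, below threshold.
Round 3 — checking thresholds:
  Ashby: 1 of 5 neighbours < 2, below threshold.
  Brook: 1 of 5 neighbours < 3, below threshold.
  Claymore: 1 of 6 neighbours < 6, below threshold.
  Dunlea: 2 of 5 neighbours < 3, below threshold.
  Glade: 1 of 6 neighbours < 6, below threshold.
  Marsh: 1 of 7 neighbours < 5, below threshold.
  Oakham: 2 of 6 neighbours ≥ 2, panics.
  Perry: 2 of 5 neighbours < 3, below threshold.
Round 4 — checking thresholds:
  Ashby: 2 of 5 neighbours ≥ 2, panics.
  Brook: 1 of 5 neighbours < 3, below threshold.
  Claymore: 1 of 6 neighbours < 6, below threshold.
  Dunlea: 3 of 5 neighbours ≥ 3, panics.
  Glade: 1 of 6 neighbours < 6, below threshold.
  Inley: 1 of 4 neighbours ≥ 1, panics.
  Marsh: 2 of 7 neighbours < 5, below threshold.
  Perry: 2 of 5 neighbours < 3, below threshold.
Round 5 — checking thresholds:
  Brook: 2 of 5 neighbours < 3, below threshold.
  Claymore: 2 of 6 neighbours < 6, below threshold.
  Glade: 2 of 6 neighbours < 6, below threshold.
  Marsh: 4 of 7 neighbours < 5, below threshold.
  Perry: 3 of 5 neighbours ≥ 3, panics.
Round 6 — no new panics; cascade stops.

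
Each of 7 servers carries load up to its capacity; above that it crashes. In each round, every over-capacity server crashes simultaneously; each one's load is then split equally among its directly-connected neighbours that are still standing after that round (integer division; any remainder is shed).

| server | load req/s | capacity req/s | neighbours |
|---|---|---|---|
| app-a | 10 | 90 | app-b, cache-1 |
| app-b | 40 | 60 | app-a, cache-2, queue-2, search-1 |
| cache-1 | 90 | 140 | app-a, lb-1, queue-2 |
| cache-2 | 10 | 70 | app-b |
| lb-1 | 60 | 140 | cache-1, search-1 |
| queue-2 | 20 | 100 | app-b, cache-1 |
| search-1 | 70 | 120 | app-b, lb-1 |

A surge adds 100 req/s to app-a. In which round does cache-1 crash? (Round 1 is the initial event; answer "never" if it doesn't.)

Round 1 — app-a at 110 > 90. app-a crashes.
  app-a sheds 110 req/s to app-b, cache-1: 55 each.
    app-b: 40+55 = 95 > 60
    cache-1: 90+55 = 145 > 140
Round 2 — app-b, cache-1 crash.
  app-b sheds 95 req/s to cache-2, queue-2, search-1: 31 each (2 lost).
    cache-2: 10+31 = 41 ≤ 70
    queue-2: 20+31 = 51 ≤ 100
    search-1: 70+31 = 101 ≤ 120
  cache-1 sheds 145 req/s to lb-1, queue-2: 72 each (1 lost).
    lb-1: 60+72 = 132 ≤ 140
    queue-2: 51+72 = 123 > 100
Round 3 — queue-2 crashes.
  queue-2 sheds 123 req/s: no online neighbours, lost.
No further crashes.

2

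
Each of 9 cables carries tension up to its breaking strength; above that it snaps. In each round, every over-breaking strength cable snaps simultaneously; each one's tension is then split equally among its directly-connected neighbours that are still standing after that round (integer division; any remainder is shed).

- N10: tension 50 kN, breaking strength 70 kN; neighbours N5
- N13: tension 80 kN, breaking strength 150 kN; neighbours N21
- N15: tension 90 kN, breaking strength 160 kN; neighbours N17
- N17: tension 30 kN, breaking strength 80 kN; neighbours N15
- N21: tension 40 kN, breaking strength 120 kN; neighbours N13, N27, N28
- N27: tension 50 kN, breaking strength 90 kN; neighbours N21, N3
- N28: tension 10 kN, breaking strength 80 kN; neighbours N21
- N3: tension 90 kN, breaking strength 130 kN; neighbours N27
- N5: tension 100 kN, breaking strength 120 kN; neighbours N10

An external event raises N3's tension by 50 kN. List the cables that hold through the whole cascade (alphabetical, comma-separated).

Round 1 — N3 at 140 > 130. N3 snaps.
  N3 sheds 140 kN to N27: 140 each.
    N27: 50+140 = 190 > 90
Round 2 — N27 snaps.
  N27 sheds 190 kN to N21: 190 each.
    N21: 40+190 = 230 > 120
Round 3 — N21 snaps.
  N21 sheds 230 kN to N13, N28: 115 each.
    N13: 80+115 = 195 > 150
    N28: 10+115 = 125 > 80
Round 4 — N13, N28 snap.
  N13 sheds 195 kN: no online neighbours, lost.
  N28 sheds 125 kN: no online neighbours, lost.
No further breaks.

N10, N15, N17, N5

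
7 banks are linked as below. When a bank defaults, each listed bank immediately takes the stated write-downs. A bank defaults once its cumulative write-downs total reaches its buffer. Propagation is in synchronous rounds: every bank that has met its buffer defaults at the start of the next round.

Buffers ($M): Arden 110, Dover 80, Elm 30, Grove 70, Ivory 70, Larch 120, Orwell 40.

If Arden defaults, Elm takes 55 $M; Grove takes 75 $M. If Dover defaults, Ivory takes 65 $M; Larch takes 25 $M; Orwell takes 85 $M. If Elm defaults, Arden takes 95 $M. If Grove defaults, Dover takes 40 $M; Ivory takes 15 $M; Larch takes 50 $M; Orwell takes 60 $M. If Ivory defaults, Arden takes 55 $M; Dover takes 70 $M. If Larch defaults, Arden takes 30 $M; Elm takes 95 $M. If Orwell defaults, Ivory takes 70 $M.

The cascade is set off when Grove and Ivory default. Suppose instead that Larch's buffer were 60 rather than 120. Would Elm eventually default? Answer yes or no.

yes

With Larch's buffer at 60:
Round 1 — Grove, Ivory default (initial).
  Arden: +55 → 55 < 110
  Dover: +40+70 → 110 ≥ 80
  Larch: +50 → 50 < 60
  Orwell: +60 → 60 ≥ 40
Round 2 — Dover, Orwell default.
  Larch: +25 → 75 ≥ 60
Round 3 — Larch defaults.
  Arden: +30 → 85 < 110
  Elm: +95 → 95 ≥ 30
Round 4 — Elm defaults.
  Arden: +95 → 180 ≥ 110
Round 5 — Arden defaults.
No further defaults.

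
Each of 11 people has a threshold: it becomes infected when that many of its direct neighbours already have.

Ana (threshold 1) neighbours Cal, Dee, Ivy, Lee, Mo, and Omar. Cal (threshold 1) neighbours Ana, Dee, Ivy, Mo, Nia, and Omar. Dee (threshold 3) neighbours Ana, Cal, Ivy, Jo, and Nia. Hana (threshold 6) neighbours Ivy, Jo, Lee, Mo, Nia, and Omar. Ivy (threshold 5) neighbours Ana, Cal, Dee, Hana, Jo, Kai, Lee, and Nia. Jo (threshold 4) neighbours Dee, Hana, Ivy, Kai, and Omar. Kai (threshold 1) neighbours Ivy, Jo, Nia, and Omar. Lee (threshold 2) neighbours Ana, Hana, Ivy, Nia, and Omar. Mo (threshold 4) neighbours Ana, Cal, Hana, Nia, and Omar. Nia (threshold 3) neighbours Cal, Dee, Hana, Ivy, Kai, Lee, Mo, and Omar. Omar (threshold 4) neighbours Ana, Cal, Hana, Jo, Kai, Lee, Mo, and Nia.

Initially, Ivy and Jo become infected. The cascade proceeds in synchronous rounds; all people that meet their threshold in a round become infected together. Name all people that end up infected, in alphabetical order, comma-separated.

Ana, Cal, Dee, Hana, Ivy, Jo, Kai, Lee, Mo, Nia, Omar

Round 1 — Ivy, Jo become infected (initial).
Round 2 — checking thresholds:
  Ana: 1 of 6 neighbours ≥ 1, becomes infected.
  Cal: 1 of 6 neighbours ≥ 1, becomes infected.
  Dee: 2 of 5 neighbours < 3, below threshold.
  Hana: 2 of 6 neighbours < 6, below threshold.
  Kai: 2 of 4 neighbours ≥ 1, becomes infected.
  Lee: 1 of 5 neighbours < 2, below threshold.
  Nia: 1 of 8 neighbours < 3, below threshold.
  Omar: 1 of 8 neighbours < 4, below threshold.
Round 3 — checking thresholds:
  Dee: 4 of 5 neighbours ≥ 3, becomes infected.
  Hana: 2 of 6 neighbours < 6, below threshold.
  Lee: 2 of 5 neighbours ≥ 2, becomes infected.
  Mo: 2 of 5 neighbours < 4, below threshold.
  Nia: 3 of 8 neighbours ≥ 3, becomes infected.
  Omar: 4 of 8 neighbours ≥ 4, becomes infected.
Round 4 — checking thresholds:
  Hana: 5 of 6 neighbours < 6, below threshold.
  Mo: 4 of 5 neighbours ≥ 4, becomes infected.
Round 5 — checking thresholds:
  Hana: 6 of 6 neighbours ≥ 6, becomes infected.
Round 6 — no new infections; cascade stops.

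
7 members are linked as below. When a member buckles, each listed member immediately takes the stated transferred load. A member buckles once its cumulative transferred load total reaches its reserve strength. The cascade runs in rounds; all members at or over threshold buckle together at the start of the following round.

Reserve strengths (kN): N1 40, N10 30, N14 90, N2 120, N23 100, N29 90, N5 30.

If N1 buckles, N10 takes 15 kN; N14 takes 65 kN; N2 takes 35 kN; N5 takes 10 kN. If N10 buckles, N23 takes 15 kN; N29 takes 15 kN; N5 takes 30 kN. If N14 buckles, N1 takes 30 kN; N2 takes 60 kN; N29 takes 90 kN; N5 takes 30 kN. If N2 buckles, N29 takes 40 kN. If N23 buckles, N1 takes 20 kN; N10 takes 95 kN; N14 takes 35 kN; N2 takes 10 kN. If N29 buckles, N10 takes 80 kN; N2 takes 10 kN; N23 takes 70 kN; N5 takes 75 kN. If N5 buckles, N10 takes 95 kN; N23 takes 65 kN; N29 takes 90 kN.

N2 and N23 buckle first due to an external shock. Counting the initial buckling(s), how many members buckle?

Round 1 — N2, N23 buckle (initial).
  N1: +20 → 20 < 40
  N10: +95 → 95 ≥ 30
  N14: +35 → 35 < 90
  N29: +40 → 40 < 90
Round 2 — N10 buckles.
  N29: +15 → 55 < 90
  N5: +30 → 30 ≥ 30
Round 3 — N5 buckles.
  N29: +90 → 145 ≥ 90
Round 4 — N29 buckles.
No further bucklings.

5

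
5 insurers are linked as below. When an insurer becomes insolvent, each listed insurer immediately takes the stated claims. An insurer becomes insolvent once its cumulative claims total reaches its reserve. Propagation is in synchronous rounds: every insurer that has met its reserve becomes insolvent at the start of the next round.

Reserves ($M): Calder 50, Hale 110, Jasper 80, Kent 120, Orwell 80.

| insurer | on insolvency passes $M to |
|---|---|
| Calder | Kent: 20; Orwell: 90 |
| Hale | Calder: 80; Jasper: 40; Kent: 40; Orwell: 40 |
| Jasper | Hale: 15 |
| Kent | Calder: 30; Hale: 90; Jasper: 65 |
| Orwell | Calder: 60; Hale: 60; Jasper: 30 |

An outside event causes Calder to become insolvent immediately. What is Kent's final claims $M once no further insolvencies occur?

Round 1 — Calder becomes insolvent (initial).
  Kent: +20 → 20 < 120
  Orwell: +90 → 90 ≥ 80
Round 2 — Orwell becomes insolvent.
  Hale: +60 → 60 < 110
  Jasper: +30 → 30 < 80
No further insolvencies.

20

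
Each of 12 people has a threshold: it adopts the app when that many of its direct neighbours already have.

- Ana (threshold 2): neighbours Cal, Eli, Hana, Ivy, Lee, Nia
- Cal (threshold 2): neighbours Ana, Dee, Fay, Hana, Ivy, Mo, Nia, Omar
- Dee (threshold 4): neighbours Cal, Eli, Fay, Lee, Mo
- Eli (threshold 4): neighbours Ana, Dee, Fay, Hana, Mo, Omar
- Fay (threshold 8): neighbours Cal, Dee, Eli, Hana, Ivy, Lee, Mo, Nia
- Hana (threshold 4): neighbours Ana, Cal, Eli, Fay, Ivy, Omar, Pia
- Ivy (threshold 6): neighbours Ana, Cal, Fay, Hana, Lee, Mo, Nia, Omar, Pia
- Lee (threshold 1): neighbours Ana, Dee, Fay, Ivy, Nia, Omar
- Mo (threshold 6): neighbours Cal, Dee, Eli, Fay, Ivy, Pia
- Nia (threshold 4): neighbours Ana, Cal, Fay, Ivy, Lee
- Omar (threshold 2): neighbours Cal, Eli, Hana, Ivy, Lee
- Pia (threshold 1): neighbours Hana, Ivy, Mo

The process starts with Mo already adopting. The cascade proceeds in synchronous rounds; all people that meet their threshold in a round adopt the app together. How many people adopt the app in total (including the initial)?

2

Round 1 — Mo adopts the app (initial).
Round 2 — checking thresholds:
  Cal: 1 of 8 neighbours < 2, holds.
  Dee: 1 of 5 neighbours < 4, holds.
  Eli: 1 of 6 neighbours < 4, holds.
  Fay: 1 of 8 neighbours < 8, holds.
  Ivy: 1 of 9 neighbours < 6, holds.
  Pia: 1 of 3 neighbours ≥ 1, adopts the app.
Round 3 — no new adoptions; cascade stops.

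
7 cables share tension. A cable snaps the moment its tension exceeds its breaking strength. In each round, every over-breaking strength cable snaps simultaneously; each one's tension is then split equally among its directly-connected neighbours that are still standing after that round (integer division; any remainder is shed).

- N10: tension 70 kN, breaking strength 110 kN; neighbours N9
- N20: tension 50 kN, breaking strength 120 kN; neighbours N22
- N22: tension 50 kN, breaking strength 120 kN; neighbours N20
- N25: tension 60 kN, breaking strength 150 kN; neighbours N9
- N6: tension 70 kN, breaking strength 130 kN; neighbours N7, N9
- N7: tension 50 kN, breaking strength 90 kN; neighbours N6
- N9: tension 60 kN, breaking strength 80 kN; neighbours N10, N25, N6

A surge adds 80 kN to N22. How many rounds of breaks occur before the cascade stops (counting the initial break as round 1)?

Round 1 — N22 at 130 > 120. N22 snaps.
  N22 sheds 130 kN to N20: 130 each.
    N20: 50+130 = 180 > 120
Round 2 — N20 snaps.
  N20 sheds 180 kN: no online neighbours, lost.
No further breaks.

2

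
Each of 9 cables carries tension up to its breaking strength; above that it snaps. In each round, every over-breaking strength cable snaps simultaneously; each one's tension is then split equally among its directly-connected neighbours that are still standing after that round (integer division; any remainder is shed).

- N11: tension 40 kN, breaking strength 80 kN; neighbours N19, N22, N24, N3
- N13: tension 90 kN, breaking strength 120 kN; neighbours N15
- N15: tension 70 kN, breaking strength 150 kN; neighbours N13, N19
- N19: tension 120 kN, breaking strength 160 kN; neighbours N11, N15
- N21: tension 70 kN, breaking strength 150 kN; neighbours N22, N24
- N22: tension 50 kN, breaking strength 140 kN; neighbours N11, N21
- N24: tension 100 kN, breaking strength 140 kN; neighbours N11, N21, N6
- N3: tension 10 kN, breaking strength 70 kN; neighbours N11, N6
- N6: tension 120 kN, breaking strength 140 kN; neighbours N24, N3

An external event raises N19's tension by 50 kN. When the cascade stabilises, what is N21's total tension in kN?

Round 1 — N19 at 170 > 160. N19 snaps.
  N19 sheds 170 kN to N11, N15: 85 each.
    N11: 40+85 = 125 > 80
    N15: 70+85 = 155 > 150
Round 2 — N11, N15 snap.
  N11 sheds 125 kN to N22, N24, N3: 41 each (2 lost).
    N22: 50+41 = 91 ≤ 140
    N24: 100+41 = 141 > 140
    N3: 10+41 = 51 ≤ 70
  N15 sheds 155 kN to N13: 155 each.
    N13: 90+155 = 245 > 120
Round 3 — N13, N24 snap.
  N13 sheds 245 kN: no online neighbours, lost.
  N24 sheds 141 kN to N21, N6: 70 each (1 lost).
    N21: 70+70 = 140 ≤ 150
    N6: 120+70 = 190 > 140
Round 4 — N6 snaps.
  N6 sheds 190 kN to N3: 190 each.
    N3: 51+190 = 241 > 70
Round 5 — N3 snaps.
  N3 sheds 241 kN: no online neighbours, lost.
No further breaks.

140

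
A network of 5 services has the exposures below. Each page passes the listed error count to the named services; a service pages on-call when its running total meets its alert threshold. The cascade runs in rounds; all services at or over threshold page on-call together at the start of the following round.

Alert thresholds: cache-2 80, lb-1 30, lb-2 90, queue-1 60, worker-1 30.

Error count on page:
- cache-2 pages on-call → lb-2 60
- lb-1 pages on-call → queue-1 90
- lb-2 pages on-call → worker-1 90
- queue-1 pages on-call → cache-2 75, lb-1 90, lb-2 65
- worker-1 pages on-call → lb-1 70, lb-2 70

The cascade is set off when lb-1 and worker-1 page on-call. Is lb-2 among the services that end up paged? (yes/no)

Round 1 — lb-1, worker-1 page on-call (initial).
  lb-2: +70 → 70 < 90
  queue-1: +90 → 90 ≥ 60
Round 2 — queue-1 pages on-call.
  cache-2: +75 → 75 < 80
  lb-2: +65 → 135 ≥ 90
Round 3 — lb-2 pages on-call.
No further pages.

yes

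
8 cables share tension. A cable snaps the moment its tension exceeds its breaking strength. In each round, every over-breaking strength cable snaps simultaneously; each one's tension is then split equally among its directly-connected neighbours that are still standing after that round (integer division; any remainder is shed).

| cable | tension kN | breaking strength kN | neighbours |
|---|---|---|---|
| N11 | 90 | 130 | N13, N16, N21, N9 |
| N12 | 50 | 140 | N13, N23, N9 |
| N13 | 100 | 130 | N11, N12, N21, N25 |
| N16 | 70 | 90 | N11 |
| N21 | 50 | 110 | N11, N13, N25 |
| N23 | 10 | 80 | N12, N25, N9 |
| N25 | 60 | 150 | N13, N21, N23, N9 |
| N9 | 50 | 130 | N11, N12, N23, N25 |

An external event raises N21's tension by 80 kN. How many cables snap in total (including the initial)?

Round 1 — N21 at 130 > 110. N21 snaps.
  N21 sheds 130 kN to N11, N13, N25: 43 each (1 lost).
    N11: 90+43 = 133 > 130
    N13: 100+43 = 143 > 130
    N25: 60+43 = 103 ≤ 150
Round 2 — N11, N13 snap.
  N11 sheds 133 kN to N16, N9: 66 each (1 lost).
    N16: 70+66 = 136 > 90
    N9: 50+66 = 116 ≤ 130
  N13 sheds 143 kN to N12, N25: 71 each (1 lost).
    N12: 50+71 = 121 ≤ 140
    N25: 103+71 = 174 > 150
Round 3 — N16, N25 snap.
  N16 sheds 136 kN: no online neighbours, lost.
  N25 sheds 174 kN to N23, N9: 87 each.
    N23: 10+87 = 97 > 80
    N9: 116+87 = 203 > 130
Round 4 — N23, N9 snap.
  N23 sheds 97 kN to N12: 97 each.
    N12: 121+97 = 218 > 140
  N9 sheds 203 kN to N12: 203 each.
    N12: 218+203 = 421 > 140
Round 5 — N12 snaps.
  N12 sheds 421 kN: no online neighbours, lost.
No further breaks.

8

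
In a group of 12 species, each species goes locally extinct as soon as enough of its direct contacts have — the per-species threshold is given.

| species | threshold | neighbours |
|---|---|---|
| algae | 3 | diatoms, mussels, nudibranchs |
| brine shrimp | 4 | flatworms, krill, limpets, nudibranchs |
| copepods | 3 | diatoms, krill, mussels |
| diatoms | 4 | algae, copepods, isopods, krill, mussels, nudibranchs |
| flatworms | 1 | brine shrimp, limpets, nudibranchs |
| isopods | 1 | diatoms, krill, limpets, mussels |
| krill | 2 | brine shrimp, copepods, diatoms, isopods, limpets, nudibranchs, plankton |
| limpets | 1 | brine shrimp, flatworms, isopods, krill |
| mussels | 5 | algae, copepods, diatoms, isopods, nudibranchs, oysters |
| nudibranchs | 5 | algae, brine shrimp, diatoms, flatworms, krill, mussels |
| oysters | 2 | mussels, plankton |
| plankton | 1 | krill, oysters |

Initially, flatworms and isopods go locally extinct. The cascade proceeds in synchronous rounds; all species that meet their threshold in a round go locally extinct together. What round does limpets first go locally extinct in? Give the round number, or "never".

Round 1 — flatworms, isopods go locally extinct (initial).
Round 2 — checking thresholds:
  brine shrimp: 1 of 4 neighbours < 4, holds.
  diatoms: 1 of 6 neighbours < 4, holds.
  krill: 1 of 7 neighbours < 2, holds.
  limpets: 2 of 4 neighbours ≥ 1, goes locally extinct.
  mussels: 1 of 6 neighbours < 5, holds.
  nudibranchs: 1 of 6 neighbours < 5, holds.
Round 3 — checking thresholds:
  brine shrimp: 2 of 4 neighbours < 4, holds.
  diatoms: 1 of 6 neighbours < 4, holds.
  krill: 2 of 7 neighbours ≥ 2, goes locally extinct.
  mussels: 1 of 6 neighbours < 5, holds.
  nudibranchs: 1 of 6 neighbours < 5, holds.
Round 4 — checking thresholds:
  brine shrimp: 3 of 4 neighbours < 4, holds.
  copepods: 1 of 3 neighbours < 3, holds.
  diatoms: 2 of 6 neighbours < 4, holds.
  mussels: 1 of 6 neighbours < 5, holds.
  nudibranchs: 2 of 6 neighbours < 5, holds.
  plankton: 1 of 2 neighbours ≥ 1, goes locally extinct.
Round 5 — no new extinctions; cascade stops.

2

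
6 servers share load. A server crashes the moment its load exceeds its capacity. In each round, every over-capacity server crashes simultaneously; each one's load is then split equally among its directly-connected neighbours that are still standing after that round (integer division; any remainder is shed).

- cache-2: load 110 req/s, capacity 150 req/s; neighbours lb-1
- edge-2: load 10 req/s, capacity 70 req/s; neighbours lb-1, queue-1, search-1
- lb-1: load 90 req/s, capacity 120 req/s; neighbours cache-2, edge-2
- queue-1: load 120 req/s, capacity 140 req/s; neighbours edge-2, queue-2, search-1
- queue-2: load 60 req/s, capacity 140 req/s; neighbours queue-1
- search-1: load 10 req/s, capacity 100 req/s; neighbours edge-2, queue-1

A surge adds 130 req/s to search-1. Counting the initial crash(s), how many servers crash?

Round 1 — search-1 at 140 > 100. search-1 crashes.
  search-1 sheds 140 req/s to edge-2, queue-1: 70 each.
    edge-2: 10+70 = 80 > 70
    queue-1: 120+70 = 190 > 140
Round 2 — edge-2, queue-1 crash.
  edge-2 sheds 80 req/s to lb-1: 80 each.
    lb-1: 90+80 = 170 > 120
  queue-1 sheds 190 req/s to queue-2: 190 each.
    queue-2: 60+190 = 250 > 140
Round 3 — lb-1, queue-2 crash.
  lb-1 sheds 170 req/s to cache-2: 170 each.
    cache-2: 110+170 = 280 > 150
  queue-2 sheds 250 req/s: no online neighbours, lost.
Round 4 — cache-2 crashes.
  cache-2 sheds 280 req/s: no online neighbours, lost.
No further crashes.

6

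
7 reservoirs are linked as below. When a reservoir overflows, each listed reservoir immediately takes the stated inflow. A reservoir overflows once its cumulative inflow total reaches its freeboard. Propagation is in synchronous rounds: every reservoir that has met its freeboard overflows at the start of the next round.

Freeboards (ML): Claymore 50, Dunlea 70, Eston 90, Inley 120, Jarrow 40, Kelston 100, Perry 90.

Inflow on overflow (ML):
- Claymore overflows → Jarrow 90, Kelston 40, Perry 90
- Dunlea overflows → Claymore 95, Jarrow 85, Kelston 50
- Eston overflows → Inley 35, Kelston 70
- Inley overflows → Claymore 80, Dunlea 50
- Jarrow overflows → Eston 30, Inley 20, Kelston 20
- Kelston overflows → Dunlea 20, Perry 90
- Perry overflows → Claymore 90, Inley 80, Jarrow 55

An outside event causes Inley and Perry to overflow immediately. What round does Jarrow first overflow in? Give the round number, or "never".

2

Round 1 — Inley, Perry overflow (initial).
  Claymore: +80+90 → 170 ≥ 50
  Dunlea: +50 → 50 < 70
  Jarrow: +55 → 55 ≥ 40
Round 2 — Claymore, Jarrow overflow.
  Eston: +30 → 30 < 90
  Kelston: +40+20 → 60 < 100
No further overflows.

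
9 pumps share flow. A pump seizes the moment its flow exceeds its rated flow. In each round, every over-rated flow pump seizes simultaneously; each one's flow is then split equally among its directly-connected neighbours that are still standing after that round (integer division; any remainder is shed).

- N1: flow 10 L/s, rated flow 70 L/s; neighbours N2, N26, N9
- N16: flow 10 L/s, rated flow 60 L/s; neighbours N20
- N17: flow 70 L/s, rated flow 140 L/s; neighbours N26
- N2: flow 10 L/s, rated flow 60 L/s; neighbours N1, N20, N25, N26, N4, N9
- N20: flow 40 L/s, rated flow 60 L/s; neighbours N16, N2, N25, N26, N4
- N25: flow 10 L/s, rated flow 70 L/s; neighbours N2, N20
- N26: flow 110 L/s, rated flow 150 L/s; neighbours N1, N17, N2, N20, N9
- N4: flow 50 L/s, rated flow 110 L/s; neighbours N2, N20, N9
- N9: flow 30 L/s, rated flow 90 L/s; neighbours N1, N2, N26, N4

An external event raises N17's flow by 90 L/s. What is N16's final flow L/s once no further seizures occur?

Round 1 — N17 at 160 > 140. N17 seizes.
  N17 sheds 160 L/s to N26: 160 each.
    N26: 110+160 = 270 > 150
Round 2 — N26 seizes.
  N26 sheds 270 L/s to N1, N2, N20, N9: 67 each (2 lost).
    N1: 10+67 = 77 > 70
    N2: 10+67 = 77 > 60
    N20: 40+67 = 107 > 60
    N9: 30+67 = 97 > 90
Round 3 — N1, N2, N20, N9 seize.
  N1 sheds 77 L/s: no online neighbours, lost.
  N2 sheds 77 L/s to N25, N4: 38 each (1 lost).
    N25: 10+38 = 48 ≤ 70
    N4: 50+38 = 88 ≤ 110
  N20 sheds 107 L/s to N16, N25, N4: 35 each (2 lost).
    N16: 10+35 = 45 ≤ 60
    N25: 48+35 = 83 > 70
    N4: 88+35 = 123 > 110
  N9 sheds 97 L/s to N4: 97 each.
    N4: 123+97 = 220 > 110
Round 4 — N25, N4 seize.
  N25 sheds 83 L/s: no online neighbours, lost.
  N4 sheds 220 L/s: no online neighbours, lost.
No further seizures.

45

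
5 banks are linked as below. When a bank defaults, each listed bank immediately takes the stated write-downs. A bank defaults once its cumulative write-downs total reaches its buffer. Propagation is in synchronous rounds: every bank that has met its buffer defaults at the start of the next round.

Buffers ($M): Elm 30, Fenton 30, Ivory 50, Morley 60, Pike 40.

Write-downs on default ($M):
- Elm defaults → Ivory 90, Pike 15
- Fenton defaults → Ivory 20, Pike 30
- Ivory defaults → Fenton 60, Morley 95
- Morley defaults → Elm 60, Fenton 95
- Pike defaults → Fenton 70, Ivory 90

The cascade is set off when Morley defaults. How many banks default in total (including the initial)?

5

Round 1 — Morley defaults (initial).
  Elm: +60 → 60 ≥ 30
  Fenton: +95 → 95 ≥ 30
Round 2 — Elm, Fenton default.
  Ivory: +90+20 → 110 ≥ 50
  Pike: +15+30 → 45 ≥ 40
Round 3 — Ivory, Pike default.
No further defaults.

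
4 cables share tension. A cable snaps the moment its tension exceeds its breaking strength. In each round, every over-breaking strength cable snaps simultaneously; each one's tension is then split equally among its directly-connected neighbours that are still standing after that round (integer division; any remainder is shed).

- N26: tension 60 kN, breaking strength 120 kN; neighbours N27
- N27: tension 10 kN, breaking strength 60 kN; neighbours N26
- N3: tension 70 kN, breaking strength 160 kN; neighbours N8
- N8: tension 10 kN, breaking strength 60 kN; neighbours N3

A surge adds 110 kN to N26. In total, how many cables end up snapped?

Round 1 — N26 at 170 > 120. N26 snaps.
  N26 sheds 170 kN to N27: 170 each.
    N27: 10+170 = 180 > 60
Round 2 — N27 snaps.
  N27 sheds 180 kN: no online neighbours, lost.
No further breaks.

2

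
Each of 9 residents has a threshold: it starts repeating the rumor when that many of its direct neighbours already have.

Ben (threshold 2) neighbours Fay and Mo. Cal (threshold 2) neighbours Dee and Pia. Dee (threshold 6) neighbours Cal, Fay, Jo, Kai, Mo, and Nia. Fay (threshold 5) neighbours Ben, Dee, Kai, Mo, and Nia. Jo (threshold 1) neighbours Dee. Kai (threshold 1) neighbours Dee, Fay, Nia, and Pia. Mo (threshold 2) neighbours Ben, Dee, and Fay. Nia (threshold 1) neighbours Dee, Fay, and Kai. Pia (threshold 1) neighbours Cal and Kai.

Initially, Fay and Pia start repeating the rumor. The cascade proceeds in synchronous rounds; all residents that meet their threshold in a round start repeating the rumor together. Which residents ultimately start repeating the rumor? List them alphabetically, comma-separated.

Round 1 — Fay, Pia start repeating the rumor (initial).
Round 2 — checking thresholds:
  Ben: 1 of 2 neighbours < 2, below threshold.
  Cal: 1 of 2 neighbours < 2, below threshold.
  Dee: 1 of 6 neighbours < 6, below threshold.
  Kai: 2 of 4 neighbours ≥ 1, starts repeating the rumor.
  Mo: 1 of 3 neighbours < 2, below threshold.
  Nia: 1 of 3 neighbours ≥ 1, starts repeating the rumor.
Round 3 — no new spreads; cascade stops.

Fay, Kai, Nia, Pia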